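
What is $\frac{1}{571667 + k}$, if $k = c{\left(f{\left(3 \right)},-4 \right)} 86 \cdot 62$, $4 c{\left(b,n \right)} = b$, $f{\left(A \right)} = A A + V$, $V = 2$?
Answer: $\frac{1}{586330} \approx 1.7055 \cdot 10^{-6}$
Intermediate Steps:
$f{\left(A \right)} = 2 + A^{2}$ ($f{\left(A \right)} = A A + 2 = A^{2} + 2 = 2 + A^{2}$)
$c{\left(b,n \right)} = \frac{b}{4}$
$k = 14663$ ($k = \frac{2 + 3^{2}}{4} \cdot 86 \cdot 62 = \frac{2 + 9}{4} \cdot 86 \cdot 62 = \frac{1}{4} \cdot 11 \cdot 86 \cdot 62 = \frac{11}{4} \cdot 86 \cdot 62 = \frac{473}{2} \cdot 62 = 14663$)
$\frac{1}{571667 + k} = \frac{1}{571667 + 14663} = \frac{1}{586330}$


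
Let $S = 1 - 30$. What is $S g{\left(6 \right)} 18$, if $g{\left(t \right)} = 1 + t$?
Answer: $-3654$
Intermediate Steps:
$S = -29$ ($S = 1 - 30 = -29$)
$S g{\left(6 \right)} 18 = - 29 \left(1 + 6\right) 18 = \left(-29\right) 7 \cdot 18 = \left(-203\right) 18 = -3654$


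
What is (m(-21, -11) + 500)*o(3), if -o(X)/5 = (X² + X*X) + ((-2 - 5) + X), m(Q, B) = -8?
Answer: -34440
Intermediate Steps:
o(X) = 35 - 10*X² - 5*X (o(X) = -5*((X² + X*X) + ((-2 - 5) + X)) = -5*((X² + X²) + (-7 + X)) = -5*(2*X² + (-7 + X)) = -5*(-7 + X + 2*X²) = 35 - 10*X² - 5*X)
(m(-21, -11) + 500)*o(3) = (-8 + 500)*(35 - 10*3² - 5*3) = 492*(35 - 10*9 - 15) = 492*(35 - 90 - 15) = 492*(-70) = -34440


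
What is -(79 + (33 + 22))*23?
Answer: -3082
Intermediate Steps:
-(79 + (33 + 22))*23 = -(79 + 55)*23 = -134*23 = -1*3082 = -3082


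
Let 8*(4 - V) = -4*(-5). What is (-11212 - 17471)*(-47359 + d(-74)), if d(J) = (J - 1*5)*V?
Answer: 2723594265/2 ≈ 1.3618e+9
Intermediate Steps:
V = 3/2 (V = 4 - (-1)*(-5)/2 = 4 - ⅛*20 = 4 - 5/2 = 3/2 ≈ 1.5000)
d(J) = -15/2 + 3*J/2 (d(J) = (J - 1*5)*(3/2) = (J - 5)*(3/2) = (-5 + J)*(3/2) = -15/2 + 3*J/2)
(-11212 - 17471)*(-47359 + d(-74)) = (-11212 - 17471)*(-47359 + (-15/2 + (3/2)*(-74))) = -28683*(-47359 + (-15/2 - 111)) = -28683*(-47359 - 237/2) = -28683*(-94955/2) = 2723594265/2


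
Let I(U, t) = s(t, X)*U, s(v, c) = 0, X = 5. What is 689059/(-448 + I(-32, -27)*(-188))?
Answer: -98437/64 ≈ -1538.1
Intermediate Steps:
I(U, t) = 0 (I(U, t) = 0*U = 0)
689059/(-448 + I(-32, -27)*(-188)) = 689059/(-448 + 0*(-188)) = 689059/(-448 + 0) = 689059/(-448) = 689059*(-1/448) = -98437/64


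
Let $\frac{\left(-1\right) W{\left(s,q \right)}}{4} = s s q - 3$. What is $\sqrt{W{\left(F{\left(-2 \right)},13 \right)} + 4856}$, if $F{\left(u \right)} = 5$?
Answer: $4 \sqrt{223} \approx 59.733$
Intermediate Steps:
$W{\left(s,q \right)} = 12 - 4 q s^{2}$ ($W{\left(s,q \right)} = - 4 \left(s s q - 3\right) = - 4 \left(s^{2} q - 3\right) = - 4 \left(q s^{2} - 3\right) = - 4 \left(-3 + q s^{2}\right) = 12 - 4 q s^{2}$)
$\sqrt{W{\left(F{\left(-2 \right)},13 \right)} + 4856} = \sqrt{\left(12 - 52 \cdot 5^{2}\right) + 4856} = \sqrt{\left(12 - 52 \cdot 25\right) + 4856} = \sqrt{\left(12 - 1300\right) + 4856} = \sqrt{-1288 + 4856} = \sqrt{3568} = 4 \sqrt{223}$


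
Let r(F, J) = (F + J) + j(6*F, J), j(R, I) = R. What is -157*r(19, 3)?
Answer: -21352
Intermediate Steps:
r(F, J) = J + 7*F (r(F, J) = (F + J) + 6*F = J + 7*F)
-157*r(19, 3) = -157*(3 + 7*19) = -157*(3 + 133) = -157*136 = -21352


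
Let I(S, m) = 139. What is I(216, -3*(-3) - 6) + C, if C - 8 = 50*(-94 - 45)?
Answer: -6803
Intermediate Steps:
C = -6942 (C = 8 + 50*(-94 - 45) = 8 + 50*(-139) = 8 - 6950 = -6942)
I(216, -3*(-3) - 6) + C = 139 - 6942 = -6803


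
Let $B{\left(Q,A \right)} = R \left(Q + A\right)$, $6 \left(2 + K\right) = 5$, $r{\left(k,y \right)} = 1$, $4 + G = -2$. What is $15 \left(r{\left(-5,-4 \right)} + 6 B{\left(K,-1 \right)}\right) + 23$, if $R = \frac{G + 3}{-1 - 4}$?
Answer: $-79$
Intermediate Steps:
$G = -6$ ($G = -4 - 2 = -6$)
$K = - \frac{7}{6}$ ($K = -2 + \frac{1}{6} \cdot 5 = -2 + \frac{5}{6} = - \frac{7}{6} \approx -1.1667$)
$R = \frac{3}{5}$ ($R = \frac{-6 + 3}{-1 - 4} = - \frac{3}{-5} = \left(-3\right) \left(- \frac{1}{5}\right) = \frac{3}{5} \approx 0.6$)
$B{\left(Q,A \right)} = \frac{3 A}{5} + \frac{3 Q}{5}$ ($B{\left(Q,A \right)} = \frac{3 \left(Q + A\right)}{5} = \frac{3 \left(A + Q\right)}{5} = \frac{3 A}{5} + \frac{3 Q}{5}$)
$15 \left(r{\left(-5,-4 \right)} + 6 B{\left(K,-1 \right)}\right) + 23 = 15 \left(1 + 6 \left(\frac{3}{5} \left(-1\right) + \frac{3}{5} \left(- \frac{7}{6}\right)\right)\right) + 23 = 15 \left(1 + 6 \left(- \frac{3}{5} - \frac{7}{10}\right)\right) + 23 = 15 \left(1 + 6 \left(- \frac{13}{10}\right)\right) + 23 = 15 \left(1 - \frac{39}{5}\right) + 23 = 15 \left(- \frac{34}{5}\right) + 23 = -102 + 23 = -79$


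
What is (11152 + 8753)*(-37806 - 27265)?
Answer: -1295238255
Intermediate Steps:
(11152 + 8753)*(-37806 - 27265) = 19905*(-65071) = -1295238255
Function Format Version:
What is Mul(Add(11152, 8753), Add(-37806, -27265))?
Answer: -1295238255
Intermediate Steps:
Mul(Add(11152, 8753), Add(-37806, -27265)) = Mul(19905, -65071) = -1295238255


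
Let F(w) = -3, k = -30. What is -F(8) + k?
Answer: -27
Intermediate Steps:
-F(8) + k = -1*(-3) - 30 = 3 - 30 = -27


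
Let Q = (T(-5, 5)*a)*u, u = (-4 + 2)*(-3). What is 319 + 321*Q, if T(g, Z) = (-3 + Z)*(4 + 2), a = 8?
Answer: 185215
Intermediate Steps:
T(g, Z) = -18 + 6*Z (T(g, Z) = (-3 + Z)*6 = -18 + 6*Z)
u = 6 (u = -2*(-3) = 6)
Q = 576 (Q = ((-18 + 6*5)*8)*6 = ((-18 + 30)*8)*6 = (12*8)*6 = 96*6 = 576)
319 + 321*Q = 319 + 321*576 = 319 + 184896 = 185215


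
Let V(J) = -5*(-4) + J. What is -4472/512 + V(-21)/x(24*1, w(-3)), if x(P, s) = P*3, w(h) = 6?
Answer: -5039/576 ≈ -8.7483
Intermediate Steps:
x(P, s) = 3*P
V(J) = 20 + J
-4472/512 + V(-21)/x(24*1, w(-3)) = -4472/512 + (20 - 21)/((3*(24*1))) = -4472*1/512 - 1/(3*24) = -559/64 - 1/72 = -5039/576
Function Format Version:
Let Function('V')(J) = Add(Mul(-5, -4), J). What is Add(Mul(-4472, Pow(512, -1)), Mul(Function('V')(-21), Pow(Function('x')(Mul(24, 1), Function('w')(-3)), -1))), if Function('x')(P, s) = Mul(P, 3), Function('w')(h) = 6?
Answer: Rational(-5039, 576) ≈ -8.7483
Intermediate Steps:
Function('x')(P, s) = Mul(3, P)
Function('V')(J) = Add(20, J)
Add(Mul(-4472, Pow(512, -1)), Mul(Function('V')(-21), Pow(Function('x')(Mul(24, 1), Function('w')(-3)), -1))) = Add(Mul(-4472, Pow(512, -1)), Mul(Add(20, -21), Pow(Mul(3, Mul(24, 1)), -1))) = Add(Mul(-4472, Rational(1, 512)), Mul(-1, Pow(Mul(3, 24), -1))) = Add(Rational(-559, 64), Mul(-1, Pow(72, -1))) = Add(Rational(-559, 64), Mul(-1, Rational(1, 72))) = Add(Rational(-559, 64), Rational(-1, 72)) = Rational(-5039, 576)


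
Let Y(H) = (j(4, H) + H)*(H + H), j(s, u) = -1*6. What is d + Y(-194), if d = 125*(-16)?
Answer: 75600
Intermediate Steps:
j(s, u) = -6
d = -2000
Y(H) = 2*H*(-6 + H) (Y(H) = (-6 + H)*(H + H) = (-6 + H)*(2*H) = 2*H*(-6 + H))
d + Y(-194) = -2000 + 2*(-194)*(-6 - 194) = -2000 + 2*(-194)*(-200) = -2000 + 77600 = 75600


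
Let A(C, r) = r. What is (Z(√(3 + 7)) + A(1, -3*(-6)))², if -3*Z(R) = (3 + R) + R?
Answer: 2641/9 - 68*√10/3 ≈ 221.77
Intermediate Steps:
Z(R) = -1 - 2*R/3 (Z(R) = -((3 + R) + R)/3 = -(3 + 2*R)/3 = -1 - 2*R/3)
(Z(√(3 + 7)) + A(1, -3*(-6)))² = ((-1 - 2*√(3 + 7)/3) - 3*(-6))² = ((-1 - 2*√10/3) + 18)² = (17 - 2*√10/3)²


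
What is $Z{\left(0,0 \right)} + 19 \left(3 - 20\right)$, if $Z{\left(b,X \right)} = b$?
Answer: $-323$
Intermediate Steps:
$Z{\left(0,0 \right)} + 19 \left(3 - 20\right) = 0 + 19 \left(3 - 20\right) = 0 + 19 \left(-17\right) = 0 - 323 = -323$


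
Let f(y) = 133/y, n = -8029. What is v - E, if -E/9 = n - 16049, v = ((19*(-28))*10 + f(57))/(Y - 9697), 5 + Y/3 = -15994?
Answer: -5358171373/24726 ≈ -2.1670e+5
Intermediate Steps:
Y = -47997 (Y = -15 + 3*(-15994) = -15 - 47982 = -47997)
v = 2279/24726 (v = ((19*(-28))*10 + 133/57)/(-47997 - 9697) = (-532*10 + 133*(1/57))/(-57694) = (-5320 + 7/3)*(-1/57694) = -15953/3*(-1/57694) = 2279/24726 ≈ 0.092170)
E = 216702 (E = -9*(-8029 - 16049) = -9*(-24078) = 216702)
v - E = 2279/24726 - 1*216702 = 2279/24726 - 216702 = -5358171373/24726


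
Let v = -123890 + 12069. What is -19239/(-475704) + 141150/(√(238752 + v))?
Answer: 6413/158568 + 141150*√126931/126931 ≈ 396.22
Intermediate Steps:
v = -111821
-19239/(-475704) + 141150/(√(238752 + v)) = -19239/(-475704) + 141150/(√(238752 - 111821)) = -19239*(-1/475704) + 141150/(√126931) = 6413/158568 + 141150*(√126931/126931) = 6413/158568 + 141150*√126931/126931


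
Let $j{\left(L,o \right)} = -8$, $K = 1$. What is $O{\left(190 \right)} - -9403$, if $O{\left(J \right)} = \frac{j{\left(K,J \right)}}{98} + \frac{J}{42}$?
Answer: $\frac{1382894}{147} \approx 9407.4$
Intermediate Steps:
$O{\left(J \right)} = - \frac{4}{49} + \frac{J}{42}$ ($O{\left(J \right)} = - \frac{8}{98} + \frac{J}{42} = \left(-8\right) \frac{1}{98} + J \frac{1}{42} = - \frac{4}{49} + \frac{J}{42}$)
$O{\left(190 \right)} - -9403 = \left(- \frac{4}{49} + \frac{1}{42} \cdot 190\right) - -9403 = \left(- \frac{4}{49} + \frac{95}{21}\right) + 9403 = \frac{653}{147} + 9403 = \frac{1382894}{147}$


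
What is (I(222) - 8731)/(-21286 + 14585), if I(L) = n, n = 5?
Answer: 8726/6701 ≈ 1.3022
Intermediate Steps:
I(L) = 5
(I(222) - 8731)/(-21286 + 14585) = (5 - 8731)/(-21286 + 14585) = -8726/(-6701) = -8726*(-1/6701) = 8726/6701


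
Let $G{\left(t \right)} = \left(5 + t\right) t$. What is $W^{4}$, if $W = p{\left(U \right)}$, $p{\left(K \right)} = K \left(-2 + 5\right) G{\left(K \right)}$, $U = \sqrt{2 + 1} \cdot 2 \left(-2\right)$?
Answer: $4355284598784 - 2511093104640 \sqrt{3} \approx 5.9438 \cdot 10^{9}$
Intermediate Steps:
$G{\left(t \right)} = t \left(5 + t\right)$
$U = - 4 \sqrt{3}$ ($U = \sqrt{3} \cdot 2 \left(-2\right) = 2 \sqrt{3} \left(-2\right) = - 4 \sqrt{3} \approx -6.9282$)
$p{\left(K \right)} = 3 K^{2} \left(5 + K\right)$ ($p{\left(K \right)} = K \left(-2 + 5\right) K \left(5 + K\right) = K 3 K \left(5 + K\right) = 3 K^{2} \left(5 + K\right)$)
$W = 720 - 576 \sqrt{3}$ ($W = 3 \left(- 4 \sqrt{3}\right)^{2} \left(5 - 4 \sqrt{3}\right) = 3 \cdot 48 \left(5 - 4 \sqrt{3}\right) = 720 - 576 \sqrt{3} \approx -277.66$)
$W^{4} = \left(720 - 576 \sqrt{3}\right)^{4}$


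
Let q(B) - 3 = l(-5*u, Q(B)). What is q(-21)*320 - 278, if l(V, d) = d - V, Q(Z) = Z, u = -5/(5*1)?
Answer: -7638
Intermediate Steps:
u = -1 (u = -5/5 = -5*⅕ = -1)
q(B) = -2 + B (q(B) = 3 + (B - (-5)*(-1)) = 3 + (B - 1*5) = 3 + (B - 5) = 3 + (-5 + B) = -2 + B)
q(-21)*320 - 278 = (-2 - 21)*320 - 278 = -23*320 - 278 = -7360 - 278 = -7638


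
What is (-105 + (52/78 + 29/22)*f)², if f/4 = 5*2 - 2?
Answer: 1874161/1089 ≈ 1721.0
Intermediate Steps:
f = 32 (f = 4*(5*2 - 2) = 4*(10 - 2) = 4*8 = 32)
(-105 + (52/78 + 29/22)*f)² = (-105 + (52/78 + 29/22)*32)² = (-105 + (52*(1/78) + 29*(1/22))*32)² = (-105 + (⅔ + 29/22)*32)² = (-105 + (131/66)*32)² = (-105 + 2096/33)² = (-1369/33)² = 1874161/1089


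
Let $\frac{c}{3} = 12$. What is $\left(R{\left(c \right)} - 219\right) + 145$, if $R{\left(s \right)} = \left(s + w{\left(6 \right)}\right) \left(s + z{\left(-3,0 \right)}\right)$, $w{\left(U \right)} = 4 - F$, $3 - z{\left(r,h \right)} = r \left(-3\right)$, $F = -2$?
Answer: $1186$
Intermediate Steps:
$c = 36$ ($c = 3 \cdot 12 = 36$)
$z{\left(r,h \right)} = 3 + 3 r$ ($z{\left(r,h \right)} = 3 - r \left(-3\right) = 3 - - 3 r = 3 + 3 r$)
$w{\left(U \right)} = 6$ ($w{\left(U \right)} = 4 - -2 = 4 + 2 = 6$)
$R{\left(s \right)} = \left(-6 + s\right) \left(6 + s\right)$ ($R{\left(s \right)} = \left(s + 6\right) \left(s + \left(3 + 3 \left(-3\right)\right)\right) = \left(6 + s\right) \left(s + \left(3 - 9\right)\right) = \left(6 + s\right) \left(s - 6\right) = \left(6 + s\right) \left(-6 + s\right) = \left(-6 + s\right) \left(6 + s\right)$)
$\left(R{\left(c \right)} - 219\right) + 145 = \left(\left(-36 + 36^{2}\right) - 219\right) + 145 = \left(\left(-36 + 1296\right) - 219\right) + 145 = \left(1260 - 219\right) + 145 = 1041 + 145 = 1186$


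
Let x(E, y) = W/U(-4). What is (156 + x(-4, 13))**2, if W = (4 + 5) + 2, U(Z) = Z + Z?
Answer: 1530169/64 ≈ 23909.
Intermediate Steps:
U(Z) = 2*Z
W = 11 (W = 9 + 2 = 11)
x(E, y) = -11/8 (x(E, y) = 11/((2*(-4))) = 11/(-8) = 11*(-1/8) = -11/8)
(156 + x(-4, 13))**2 = (156 - 11/8)**2 = (1237/8)**2 = 1530169/64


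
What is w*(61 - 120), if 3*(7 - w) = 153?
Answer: 2596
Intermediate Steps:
w = -44 (w = 7 - 1/3*153 = 7 - 51 = -44)
w*(61 - 120) = -44*(61 - 120) = -44*(-59) = 2596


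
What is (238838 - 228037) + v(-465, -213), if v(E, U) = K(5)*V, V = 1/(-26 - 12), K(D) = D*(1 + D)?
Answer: 205204/19 ≈ 10800.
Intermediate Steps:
V = -1/38 (V = 1/(-38) = -1/38 ≈ -0.026316)
v(E, U) = -15/19 (v(E, U) = (5*(1 + 5))*(-1/38) = (5*6)*(-1/38) = 30*(-1/38) = -15/19)
(238838 - 228037) + v(-465, -213) = (238838 - 228037) - 15/19 = 10801 - 15/19 = 205204/19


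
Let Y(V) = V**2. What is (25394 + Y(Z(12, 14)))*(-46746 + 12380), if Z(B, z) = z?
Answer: -879425940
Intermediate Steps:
(25394 + Y(Z(12, 14)))*(-46746 + 12380) = (25394 + 14**2)*(-46746 + 12380) = (25394 + 196)*(-34366) = 25590*(-34366) = -879425940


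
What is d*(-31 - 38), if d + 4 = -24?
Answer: 1932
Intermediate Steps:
d = -28 (d = -4 - 24 = -28)
d*(-31 - 38) = -28*(-31 - 38) = -28*(-69) = 1932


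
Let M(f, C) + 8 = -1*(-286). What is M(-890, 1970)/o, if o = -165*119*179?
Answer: -278/3514665 ≈ -7.9097e-5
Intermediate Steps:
M(f, C) = 278 (M(f, C) = -8 - 1*(-286) = -8 + 286 = 278)
o = -3514665 (o = -19635*179 = -3514665)
M(-890, 1970)/o = 278/(-3514665) = 278*(-1/3514665) = -278/3514665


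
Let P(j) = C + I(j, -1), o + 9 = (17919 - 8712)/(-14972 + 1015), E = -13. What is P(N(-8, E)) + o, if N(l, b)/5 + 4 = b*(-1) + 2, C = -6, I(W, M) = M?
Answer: -232519/13957 ≈ -16.660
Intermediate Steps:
N(l, b) = -10 - 5*b (N(l, b) = -20 + 5*(b*(-1) + 2) = -20 + 5*(-b + 2) = -20 + 5*(2 - b) = -20 + (10 - 5*b) = -10 - 5*b)
o = -134820/13957 (o = -9 + (17919 - 8712)/(-14972 + 1015) = -9 + 9207/(-13957) = -9 + 9207*(-1/13957) = -9 - 9207/13957 = -134820/13957 ≈ -9.6597)
P(j) = -7 (P(j) = -6 - 1 = -7)
P(N(-8, E)) + o = -7 - 134820/13957 = -232519/13957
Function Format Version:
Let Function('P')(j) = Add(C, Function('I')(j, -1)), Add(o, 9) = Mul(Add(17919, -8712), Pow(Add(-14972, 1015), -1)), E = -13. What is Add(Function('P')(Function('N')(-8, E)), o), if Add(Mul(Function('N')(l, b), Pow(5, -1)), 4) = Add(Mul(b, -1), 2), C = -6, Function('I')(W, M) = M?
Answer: Rational(-232519, 13957) ≈ -16.660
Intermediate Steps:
Function('N')(l, b) = Add(-10, Mul(-5, b)) (Function('N')(l, b) = Add(-20, Mul(5, Add(Mul(b, -1), 2))) = Add(-20, Mul(5, Add(Mul(-1, b), 2))) = Add(-20, Mul(5, Add(2, Mul(-1, b)))) = Add(-20, Add(10, Mul(-5, b))) = Add(-10, Mul(-5, b)))
o = Rational(-134820, 13957) (o = Add(-9, Mul(Add(17919, -8712), Pow(Add(-14972, 1015), -1))) = Add(-9, Mul(9207, Pow(-13957, -1))) = Add(-9, Mul(9207, Rational(-1, 13957))) = Add(-9, Rational(-9207, 13957)) = Rational(-134820, 13957) ≈ -9.6597)
Function('P')(j) = -7 (Function('P')(j) = Add(-6, -1) = -7)
Add(Function('P')(Function('N')(-8, E)), o) = Add(-7, Rational(-134820, 13957)) = Rational(-232519, 13957)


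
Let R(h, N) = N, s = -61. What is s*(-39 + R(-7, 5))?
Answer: 2074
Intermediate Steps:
s*(-39 + R(-7, 5)) = -61*(-39 + 5) = -61*(-34) = 2074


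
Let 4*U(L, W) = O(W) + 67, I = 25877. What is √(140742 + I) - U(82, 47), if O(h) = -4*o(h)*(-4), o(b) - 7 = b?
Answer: -931/4 + √166619 ≈ 175.44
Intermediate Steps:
o(b) = 7 + b
O(h) = 112 + 16*h (O(h) = -4*(7 + h)*(-4) = (-28 - 4*h)*(-4) = 112 + 16*h)
U(L, W) = 179/4 + 4*W (U(L, W) = ((112 + 16*W) + 67)/4 = (179 + 16*W)/4 = 179/4 + 4*W)
√(140742 + I) - U(82, 47) = √(140742 + 25877) - (179/4 + 4*47) = √166619 - (179/4 + 188) = √166619 - 1*931/4 = √166619 - 931/4 = -931/4 + √166619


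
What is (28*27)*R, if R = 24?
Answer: 18144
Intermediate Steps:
(28*27)*R = (28*27)*24 = 756*24 = 18144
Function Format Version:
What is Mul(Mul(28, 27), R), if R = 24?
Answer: 18144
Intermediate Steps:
Mul(Mul(28, 27), R) = Mul(Mul(28, 27), 24) = Mul(756, 24) = 18144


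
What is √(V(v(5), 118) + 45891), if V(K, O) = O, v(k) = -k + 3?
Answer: √46009 ≈ 214.50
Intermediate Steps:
v(k) = 3 - k
√(V(v(5), 118) + 45891) = √(118 + 45891) = √46009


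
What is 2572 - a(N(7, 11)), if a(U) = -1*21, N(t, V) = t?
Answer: 2593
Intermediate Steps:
a(U) = -21
2572 - a(N(7, 11)) = 2572 - 1*(-21) = 2572 + 21 = 2593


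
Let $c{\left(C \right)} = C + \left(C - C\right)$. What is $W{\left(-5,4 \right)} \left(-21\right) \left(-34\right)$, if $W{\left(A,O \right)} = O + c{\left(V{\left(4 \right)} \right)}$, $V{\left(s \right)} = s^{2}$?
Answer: $14280$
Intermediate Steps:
$c{\left(C \right)} = C$ ($c{\left(C \right)} = C + 0 = C$)
$W{\left(A,O \right)} = 16 + O$ ($W{\left(A,O \right)} = O + 4^{2} = O + 16 = 16 + O$)
$W{\left(-5,4 \right)} \left(-21\right) \left(-34\right) = \left(16 + 4\right) \left(-21\right) \left(-34\right) = 20 \left(-21\right) \left(-34\right) = \left(-420\right) \left(-34\right) = 14280$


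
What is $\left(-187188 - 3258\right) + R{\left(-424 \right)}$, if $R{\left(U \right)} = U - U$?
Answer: $-190446$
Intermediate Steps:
$R{\left(U \right)} = 0$
$\left(-187188 - 3258\right) + R{\left(-424 \right)} = \left(-187188 - 3258\right) + 0 = -190446 + 0 = -190446$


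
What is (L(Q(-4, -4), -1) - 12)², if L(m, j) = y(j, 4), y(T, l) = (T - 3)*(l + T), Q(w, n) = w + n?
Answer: 576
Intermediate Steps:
Q(w, n) = n + w
y(T, l) = (-3 + T)*(T + l)
L(m, j) = -12 + j + j² (L(m, j) = j² - 3*j - 3*4 + j*4 = j² - 3*j - 12 + 4*j = -12 + j + j²)
(L(Q(-4, -4), -1) - 12)² = ((-12 - 1 + (-1)²) - 12)² = ((-12 - 1 + 1) - 12)² = (-12 - 12)² = (-24)² = 576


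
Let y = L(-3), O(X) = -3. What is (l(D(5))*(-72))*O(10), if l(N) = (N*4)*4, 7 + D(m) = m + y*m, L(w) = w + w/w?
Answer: -41472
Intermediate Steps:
L(w) = 1 + w (L(w) = w + 1 = 1 + w)
y = -2 (y = 1 - 3 = -2)
D(m) = -7 - m (D(m) = -7 + (m - 2*m) = -7 - m)
l(N) = 16*N (l(N) = (4*N)*4 = 16*N)
(l(D(5))*(-72))*O(10) = ((16*(-7 - 1*5))*(-72))*(-3) = ((16*(-7 - 5))*(-72))*(-3) = ((16*(-12))*(-72))*(-3) = -192*(-72)*(-3) = 13824*(-3) = -41472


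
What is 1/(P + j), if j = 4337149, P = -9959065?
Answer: -1/5621916 ≈ -1.7788e-7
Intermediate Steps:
1/(P + j) = 1/(-9959065 + 4337149) = 1/(-5621916) = -1/5621916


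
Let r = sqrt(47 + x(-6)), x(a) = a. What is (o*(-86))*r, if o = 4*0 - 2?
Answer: 172*sqrt(41) ≈ 1101.3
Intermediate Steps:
o = -2 (o = 0 - 2 = -2)
r = sqrt(41) (r = sqrt(47 - 6) = sqrt(41) ≈ 6.4031)
(o*(-86))*r = (-2*(-86))*sqrt(41) = 172*sqrt(41)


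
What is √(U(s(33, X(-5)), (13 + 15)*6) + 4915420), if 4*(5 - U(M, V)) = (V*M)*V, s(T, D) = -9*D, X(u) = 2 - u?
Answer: √5359953 ≈ 2315.2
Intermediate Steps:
U(M, V) = 5 - M*V²/4 (U(M, V) = 5 - V*M*V/4 = 5 - M*V*V/4 = 5 - M*V²/4)
√(U(s(33, X(-5)), (13 + 15)*6) + 4915420) = √((5 - (-9*(2 - 1*(-5)))*((13 + 15)*6)²/4) + 4915420) = √((5 - (-9*(2 + 5))*(28*6)²/4) + 4915420) = √((5 - ¼*(-9*7)*168²) + 4915420) = √((5 - ¼*(-63)*28224) + 4915420) = √((5 + 444528) + 4915420) = √(444533 + 4915420) = √5359953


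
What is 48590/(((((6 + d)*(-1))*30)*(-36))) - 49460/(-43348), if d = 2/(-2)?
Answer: 59334083/5851980 ≈ 10.139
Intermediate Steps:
d = -1 (d = 2*(-½) = -1)
48590/(((((6 + d)*(-1))*30)*(-36))) - 49460/(-43348) = 48590/(((((6 - 1)*(-1))*30)*(-36))) - 49460/(-43348) = 48590/((((5*(-1))*30)*(-36))) - 49460*(-1/43348) = 48590/((-5*30*(-36))) + 12365/10837 = 48590/((-150*(-36))) + 12365/10837 = 48590/5400 + 12365/10837 = 48590*(1/5400) + 12365/10837 = 4859/540 + 12365/10837 = 59334083/5851980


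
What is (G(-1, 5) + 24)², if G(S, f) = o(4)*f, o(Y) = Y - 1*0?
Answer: 1936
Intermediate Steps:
o(Y) = Y (o(Y) = Y + 0 = Y)
G(S, f) = 4*f
(G(-1, 5) + 24)² = (4*5 + 24)² = (20 + 24)² = 44² = 1936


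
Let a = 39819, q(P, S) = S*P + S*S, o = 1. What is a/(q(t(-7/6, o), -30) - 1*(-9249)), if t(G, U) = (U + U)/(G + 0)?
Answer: 92911/23801 ≈ 3.9037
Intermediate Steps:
t(G, U) = 2*U/G (t(G, U) = (2*U)/G = 2*U/G)
q(P, S) = S² + P*S (q(P, S) = P*S + S² = S² + P*S)
a/(q(t(-7/6, o), -30) - 1*(-9249)) = 39819/(-30*(2*1/(-7/6) - 30) - 1*(-9249)) = 39819/(-30*(2*1/(-7*⅙) - 30) + 9249) = 39819/(-30*(2*1/(-7/6) - 30) + 9249) = 39819/(-30*(2*1*(-6/7) - 30) + 9249) = 39819/(-30*(-12/7 - 30) + 9249) = 39819/(-30*(-222/7) + 9249) = 39819/(6660/7 + 9249) = 39819/(71403/7) = 39819*(7/71403) = 92911/23801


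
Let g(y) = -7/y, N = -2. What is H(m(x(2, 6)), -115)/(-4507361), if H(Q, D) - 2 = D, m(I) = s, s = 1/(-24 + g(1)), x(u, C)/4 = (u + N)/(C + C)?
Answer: 113/4507361 ≈ 2.5070e-5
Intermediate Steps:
x(u, C) = 2*(-2 + u)/C (x(u, C) = 4*((u - 2)/(C + C)) = 4*((-2 + u)/((2*C))) = 4*((-2 + u)*(1/(2*C))) = 4*((-2 + u)/(2*C)) = 2*(-2 + u)/C)
s = -1/31 (s = 1/(-24 - 7/1) = 1/(-24 - 7*1) = 1/(-24 - 7) = 1/(-31) = -1/31 ≈ -0.032258)
m(I) = -1/31
H(Q, D) = 2 + D
H(m(x(2, 6)), -115)/(-4507361) = (2 - 115)/(-4507361) = -113*(-1/4507361) = 113/4507361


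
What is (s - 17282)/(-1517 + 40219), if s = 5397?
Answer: -11885/38702 ≈ -0.30709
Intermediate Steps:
(s - 17282)/(-1517 + 40219) = (5397 - 17282)/(-1517 + 40219) = -11885/38702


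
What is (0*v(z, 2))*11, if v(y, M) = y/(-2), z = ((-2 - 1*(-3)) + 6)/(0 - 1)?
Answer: 0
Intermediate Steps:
z = -7 (z = ((-2 + 3) + 6)/(-1) = (1 + 6)*(-1) = 7*(-1) = -7)
v(y, M) = -y/2 (v(y, M) = y*(-½) = -y/2)
(0*v(z, 2))*11 = (0*(-½*(-7)))*11 = (0*(7/2))*11 = 0*11 = 0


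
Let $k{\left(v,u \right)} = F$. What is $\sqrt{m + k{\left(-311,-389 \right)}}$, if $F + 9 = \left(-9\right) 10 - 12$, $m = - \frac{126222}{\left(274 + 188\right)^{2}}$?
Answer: $\frac{i \sqrt{23818506}}{462} \approx 10.564 i$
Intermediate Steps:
$m = - \frac{21037}{35574}$ ($m = - \frac{126222}{462^{2}} = - \frac{126222}{213444} = \left(-126222\right) \frac{1}{213444} = - \frac{21037}{35574} \approx -0.59136$)
$F = -111$ ($F = -9 - 102 = -111$)
$k{\left(v,u \right)} = -111$
$\sqrt{m + k{\left(-311,-389 \right)}} = \sqrt{- \frac{21037}{35574} - 111} = \sqrt{- \frac{3969751}{35574}} = \frac{i \sqrt{23818506}}{462}$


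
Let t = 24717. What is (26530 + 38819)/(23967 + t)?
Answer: 21783/16228 ≈ 1.3423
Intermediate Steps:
(26530 + 38819)/(23967 + t) = (26530 + 38819)/(23967 + 24717) = 65349/48684 = 65349*(1/48684) = 21783/16228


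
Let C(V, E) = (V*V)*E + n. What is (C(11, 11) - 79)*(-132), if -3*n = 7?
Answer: -164956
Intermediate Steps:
n = -7/3 (n = -⅓*7 = -7/3 ≈ -2.3333)
C(V, E) = -7/3 + E*V² (C(V, E) = (V*V)*E - 7/3 = V²*E - 7/3 = E*V² - 7/3 = -7/3 + E*V²)
(C(11, 11) - 79)*(-132) = ((-7/3 + 11*11²) - 79)*(-132) = ((-7/3 + 11*121) - 79)*(-132) = ((-7/3 + 1331) - 79)*(-132) = (3986/3 - 79)*(-132) = (3749/3)*(-132) = -164956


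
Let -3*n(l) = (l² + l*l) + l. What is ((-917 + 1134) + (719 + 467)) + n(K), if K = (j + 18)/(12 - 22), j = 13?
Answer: 104822/75 ≈ 1397.6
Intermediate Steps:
K = -31/10 (K = (13 + 18)/(12 - 22) = 31/(-10) = 31*(-⅒) = -31/10 ≈ -3.1000)
n(l) = -2*l²/3 - l/3 (n(l) = -((l² + l*l) + l)/3 = -((l² + l²) + l)/3 = -(2*l² + l)/3 = -(l + 2*l²)/3 = -2*l²/3 - l/3)
((-917 + 1134) + (719 + 467)) + n(K) = ((-917 + 1134) + (719 + 467)) - ⅓*(-31/10)*(1 + 2*(-31/10)) = (217 + 1186) - ⅓*(-31/10)*(1 - 31/5) = 1403 - ⅓*(-31/10)*(-26/5) = 1403 - 403/75 = 104822/75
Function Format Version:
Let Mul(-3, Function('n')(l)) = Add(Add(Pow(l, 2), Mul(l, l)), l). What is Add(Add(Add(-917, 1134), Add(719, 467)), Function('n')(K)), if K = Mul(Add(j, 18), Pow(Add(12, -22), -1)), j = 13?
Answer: Rational(104822, 75) ≈ 1397.6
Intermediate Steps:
K = Rational(-31, 10) (K = Mul(Add(13, 18), Pow(Add(12, -22), -1)) = Mul(31, Pow(-10, -1)) = Mul(31, Rational(-1, 10)) = Rational(-31, 10) ≈ -3.1000)
Function('n')(l) = Add(Mul(Rational(-2, 3), Pow(l, 2)), Mul(Rational(-1, 3), l)) (Function('n')(l) = Mul(Rational(-1, 3), Add(Add(Pow(l, 2), Mul(l, l)), l)) = Mul(Rational(-1, 3), Add(Add(Pow(l, 2), Pow(l, 2)), l)) = Mul(Rational(-1, 3), Add(Mul(2, Pow(l, 2)), l)) = Mul(Rational(-1, 3), Add(l, Mul(2, Pow(l, 2)))) = Add(Mul(Rational(-2, 3), Pow(l, 2)), Mul(Rational(-1, 3), l)))
Add(Add(Add(-917, 1134), Add(719, 467)), Function('n')(K)) = Add(Add(Add(-917, 1134), Add(719, 467)), Mul(Rational(-1, 3), Rational(-31, 10), Add(1, Mul(2, Rational(-31, 10))))) = Add(Add(217, 1186), Mul(Rational(-1, 3), Rational(-31, 10), Add(1, Rational(-31, 5)))) = Add(1403, Mul(Rational(-1, 3), Rational(-31, 10), Rational(-26, 5))) = Add(1403, Rational(-403, 75)) = Rational(104822, 75)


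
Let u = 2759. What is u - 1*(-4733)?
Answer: 7492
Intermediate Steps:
u - 1*(-4733) = 2759 - 1*(-4733) = 2759 + 4733 = 7492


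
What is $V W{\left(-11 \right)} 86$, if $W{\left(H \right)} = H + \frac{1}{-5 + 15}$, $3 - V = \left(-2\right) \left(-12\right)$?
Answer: $\frac{98427}{5} \approx 19685.0$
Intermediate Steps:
$V = -21$ ($V = 3 - \left(-2\right) \left(-12\right) = 3 - 24 = -21$)
$W{\left(H \right)} = \frac{1}{10} + H$ ($W{\left(H \right)} = H + \frac{1}{10} = \frac{1}{10} + H$)
$V W{\left(-11 \right)} 86 = - 21 \left(\frac{1}{10} - 11\right) 86 = \left(-21\right) \left(- \frac{109}{10}\right) 86 = \frac{2289}{10} \cdot 86 = \frac{98427}{5}$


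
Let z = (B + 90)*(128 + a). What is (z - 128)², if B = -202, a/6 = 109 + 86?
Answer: 21171414016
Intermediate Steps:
a = 1170 (a = 6*(109 + 86) = 6*195 = 1170)
z = -145376 (z = (-202 + 90)*(128 + 1170) = -112*1298 = -145376)
(z - 128)² = (-145376 - 128)² = (-145504)² = 21171414016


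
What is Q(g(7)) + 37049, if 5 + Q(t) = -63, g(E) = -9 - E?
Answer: 36981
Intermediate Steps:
Q(t) = -68 (Q(t) = -5 - 63 = -68)
Q(g(7)) + 37049 = -68 + 37049 = 36981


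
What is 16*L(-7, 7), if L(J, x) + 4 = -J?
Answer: 48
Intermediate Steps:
L(J, x) = -4 - J
16*L(-7, 7) = 16*(-4 - 1*(-7)) = 16*(-4 + 7) = 16*3 = 48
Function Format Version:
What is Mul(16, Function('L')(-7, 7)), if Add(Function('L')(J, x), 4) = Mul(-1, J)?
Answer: 48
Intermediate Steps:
Function('L')(J, x) = Add(-4, Mul(-1, J))
Mul(16, Function('L')(-7, 7)) = Mul(16, Add(-4, Mul(-1, -7))) = Mul(16, Add(-4, 7)) = Mul(16, 3) = 48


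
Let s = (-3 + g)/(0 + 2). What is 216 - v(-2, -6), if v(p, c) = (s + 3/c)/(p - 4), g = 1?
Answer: 863/4 ≈ 215.75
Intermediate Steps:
s = -1 (s = (-3 + 1)/(0 + 2) = -2/2 = -2*½ = -1)
v(p, c) = (-1 + 3/c)/(-4 + p) (v(p, c) = (-1 + 3/c)/(p - 4) = (-1 + 3/c)/(-4 + p))
216 - v(-2, -6) = 216 - (3 - 1*(-6))/((-6)*(-4 - 2)) = 216 - (-1)*(3 + 6)/(6*(-6)) = 216 - (-1)*(-1)*9/(6*6) = 216 - 1*¼ = 216 - ¼ = 863/4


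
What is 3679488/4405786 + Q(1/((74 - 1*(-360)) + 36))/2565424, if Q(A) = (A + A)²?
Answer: 260646725399860493/312096056218377200 ≈ 0.83515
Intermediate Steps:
Q(A) = 4*A² (Q(A) = (2*A)² = 4*A²)
3679488/4405786 + Q(1/((74 - 1*(-360)) + 36))/2565424 = 3679488/4405786 + (4*(1/((74 - 1*(-360)) + 36))²)/2565424 = 3679488*(1/4405786) + (4*(1/((74 + 360) + 36))²)*(1/2565424) = 1839744/2202893 + (4*(1/(434 + 36))²)*(1/2565424) = 1839744/2202893 + (4*(1/470)²)*(1/2565424) = 1839744/2202893 + (4*(1/220900))*(1/2565424) = 1839744/2202893 + (1/55225)*(1/2565424) = 1839744/2202893 + 1/141675540400 = 260646725399860493/312096056218377200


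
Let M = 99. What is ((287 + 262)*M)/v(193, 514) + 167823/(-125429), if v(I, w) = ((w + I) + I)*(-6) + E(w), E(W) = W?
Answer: -7637174757/612846094 ≈ -12.462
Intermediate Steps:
v(I, w) = -12*I - 5*w (v(I, w) = ((w + I) + I)*(-6) + w = ((I + w) + I)*(-6) + w = (w + 2*I)*(-6) + w = (-12*I - 6*w) + w = -12*I - 5*w)
((287 + 262)*M)/v(193, 514) + 167823/(-125429) = ((287 + 262)*99)/(-12*193 - 5*514) + 167823/(-125429) = (549*99)/(-2316 - 2570) + 167823*(-1/125429) = 54351/(-4886) - 167823/125429 = 54351*(-1/4886) - 167823/125429 = -54351/4886 - 167823/125429 = -7637174757/612846094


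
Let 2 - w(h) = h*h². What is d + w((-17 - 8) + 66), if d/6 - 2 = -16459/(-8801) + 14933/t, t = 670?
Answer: -202733561256/2948335 ≈ -68762.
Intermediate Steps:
d = 462738609/2948335 (d = 12 + 6*(-16459/(-8801) + 14933/670) = 12 + 6*(-16459*(-1/8801) + 14933*(1/670)) = 12 + 6*(16459/8801 + 14933/670) = 12 + 6*(142452863/5896670) = 12 + 427358589/2948335 = 462738609/2948335 ≈ 156.95)
w(h) = 2 - h³ (w(h) = 2 - h*h² = 2 - h³)
d + w((-17 - 8) + 66) = 462738609/2948335 + (2 - ((-17 - 8) + 66)³) = 462738609/2948335 + (2 - (-25 + 66)³) = 462738609/2948335 + (2 - 1*41³) = 462738609/2948335 + (2 - 1*68921) = 462738609/2948335 + (2 - 68921) = 462738609/2948335 - 68919 = -202733561256/2948335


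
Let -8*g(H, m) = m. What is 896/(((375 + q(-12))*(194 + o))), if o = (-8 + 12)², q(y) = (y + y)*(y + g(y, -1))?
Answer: 16/2475 ≈ 0.0064646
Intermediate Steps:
g(H, m) = -m/8
q(y) = 2*y*(⅛ + y) (q(y) = (y + y)*(y - ⅛*(-1)) = (2*y)*(y + ⅛) = (2*y)*(⅛ + y) = 2*y*(⅛ + y))
o = 16 (o = 4² = 16)
896/(((375 + q(-12))*(194 + o))) = 896/(((375 + (¼)*(-12)*(1 + 8*(-12)))*(194 + 16))) = 896/(((375 + (¼)*(-12)*(1 - 96))*210)) = 896/(((375 + (¼)*(-12)*(-95))*210)) = 896/(((375 + 285)*210)) = 896/((660*210)) = 896/138600 = 896*(1/138600) = 16/2475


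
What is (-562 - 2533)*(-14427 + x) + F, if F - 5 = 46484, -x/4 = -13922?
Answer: -127656306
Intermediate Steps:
x = 55688 (x = -4*(-13922) = 55688)
F = 46489 (F = 5 + 46484 = 46489)
(-562 - 2533)*(-14427 + x) + F = (-562 - 2533)*(-14427 + 55688) + 46489 = -3095*41261 + 46489 = -127702795 + 46489 = -127656306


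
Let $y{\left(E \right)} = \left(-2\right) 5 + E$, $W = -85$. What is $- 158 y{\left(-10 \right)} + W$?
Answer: $3075$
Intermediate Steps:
$y{\left(E \right)} = -10 + E$
$- 158 y{\left(-10 \right)} + W = - 158 \left(-10 - 10\right) - 85 = \left(-158\right) \left(-20\right) - 85 = 3160 - 85 = 3075$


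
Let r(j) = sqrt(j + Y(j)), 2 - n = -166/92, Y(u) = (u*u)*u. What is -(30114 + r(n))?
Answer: -30114 - 5*sqrt(10542602)/2116 ≈ -30122.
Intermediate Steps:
Y(u) = u**3 (Y(u) = u**2*u = u**3)
n = 175/46 (n = 2 - (-166)/92 = 2 - 1*(-83/46) = 2 + 83/46 = 175/46 ≈ 3.8043)
r(j) = sqrt(j + j**3)
-(30114 + r(n)) = -(30114 + sqrt(175/46 + (175/46)**3)) = -(30114 + sqrt(175/46 + 5359375/97336)) = -(30114 + sqrt(5729675/97336)) = -(30114 + 5*sqrt(10542602)/2116) = -30114 - 5*sqrt(10542602)/2116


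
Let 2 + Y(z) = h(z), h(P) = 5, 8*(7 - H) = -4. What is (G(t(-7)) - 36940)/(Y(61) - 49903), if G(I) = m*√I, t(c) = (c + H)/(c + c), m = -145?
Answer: 1847/2495 + 29*I*√7/139720 ≈ 0.74028 + 0.00054915*I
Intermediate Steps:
H = 15/2 (H = 7 - ⅛*(-4) = 7 + ½ = 15/2 ≈ 7.5000)
t(c) = (15/2 + c)/(2*c) (t(c) = (c + 15/2)/(c + c) = (15/2 + c)/((2*c)) = (15/2 + c)*(1/(2*c)) = (15/2 + c)/(2*c))
Y(z) = 3 (Y(z) = -2 + 5 = 3)
G(I) = -145*√I
(G(t(-7)) - 36940)/(Y(61) - 49903) = (-145*√(15 + 2*(-7))*(I*√7/7)/2 - 36940)/(3 - 49903) = (-145*I*√7*√(15 - 14)/14 - 36940)/(-49900) = (-145*I*√7/14 - 36940)*(-1/49900) = (-36940 - 145*I*√7/14)*(-1/49900) = 1847/2495 + 29*I*√7/139720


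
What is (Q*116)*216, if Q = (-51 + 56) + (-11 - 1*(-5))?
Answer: -25056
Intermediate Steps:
Q = -1 (Q = 5 + (-11 + 5) = 5 - 6 = -1)
(Q*116)*216 = -1*116*216 = -116*216 = -25056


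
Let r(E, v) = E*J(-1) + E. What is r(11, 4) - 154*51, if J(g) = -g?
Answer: -7832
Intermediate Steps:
r(E, v) = 2*E (r(E, v) = E*(-1*(-1)) + E = E*1 + E = E + E = 2*E)
r(11, 4) - 154*51 = 2*11 - 154*51 = 22 - 7854 = -7832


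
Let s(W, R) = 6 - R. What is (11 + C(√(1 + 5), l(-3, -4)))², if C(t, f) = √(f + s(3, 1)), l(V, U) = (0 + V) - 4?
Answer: (11 + I*√2)² ≈ 119.0 + 31.113*I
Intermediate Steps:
l(V, U) = -4 + V (l(V, U) = V - 4 = -4 + V)
C(t, f) = √(5 + f) (C(t, f) = √(f + (6 - 1*1)) = √(f + (6 - 1)) = √(f + 5) = √(5 + f))
(11 + C(√(1 + 5), l(-3, -4)))² = (11 + √(5 + (-4 - 3)))² = (11 + √(5 - 7))² = (11 + √(-2))² = (11 + I*√2)²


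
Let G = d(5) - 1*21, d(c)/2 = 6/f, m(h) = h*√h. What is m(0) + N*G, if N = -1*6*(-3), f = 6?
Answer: -342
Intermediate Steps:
m(h) = h^(3/2)
d(c) = 2 (d(c) = 2*(6/6) = 2*(6*(⅙)) = 2*1 = 2)
G = -19 (G = 2 - 1*21 = 2 - 21 = -19)
N = 18 (N = -6*(-3) = 18)
m(0) + N*G = 0^(3/2) + 18*(-19) = 0 - 342 = -342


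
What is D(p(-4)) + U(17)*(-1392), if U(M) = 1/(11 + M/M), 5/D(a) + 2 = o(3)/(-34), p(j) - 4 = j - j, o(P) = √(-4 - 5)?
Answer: -548988/4633 + 510*I/4633 ≈ -118.5 + 0.11008*I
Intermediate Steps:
o(P) = 3*I (o(P) = √(-9) = 3*I)
p(j) = 4 (p(j) = 4 + (j - j) = 4 + 0 = 4)
D(a) = 5780*(-2 + 3*I/34)/4633 (D(a) = 5/(-2 + (3*I)/(-34)) = 5/(-2 + (3*I)*(-1/34)) = 5/(-2 - 3*I/34) = 5*(1156*(-2 + 3*I/34)/4633) = 5780*(-2 + 3*I/34)/4633)
U(M) = 1/12 (U(M) = 1/(11 + 1) = 1/12)
D(p(-4)) + U(17)*(-1392) = (-11560/4633 + 510*I/4633) + (1/12)*(-1392) = (-11560/4633 + 510*I/4633) - 116 = -548988/4633 + 510*I/4633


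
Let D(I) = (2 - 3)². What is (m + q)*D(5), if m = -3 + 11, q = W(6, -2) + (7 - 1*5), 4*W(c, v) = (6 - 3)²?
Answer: 49/4 ≈ 12.250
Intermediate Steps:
W(c, v) = 9/4 (W(c, v) = (6 - 3)²/4 = (¼)*3² = (¼)*9 = 9/4)
q = 17/4 (q = 9/4 + (7 - 1*5) = 9/4 + (7 - 5) = 9/4 + 2 = 17/4 ≈ 4.2500)
D(I) = 1 (D(I) = (-1)² = 1)
m = 8
(m + q)*D(5) = (8 + 17/4)*1 = (49/4)*1 = 49/4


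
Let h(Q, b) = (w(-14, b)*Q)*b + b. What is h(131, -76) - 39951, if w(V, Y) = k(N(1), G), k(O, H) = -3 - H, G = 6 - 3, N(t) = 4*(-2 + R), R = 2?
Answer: 19709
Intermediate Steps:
N(t) = 0 (N(t) = 4*(-2 + 2) = 4*0 = 0)
G = 3
w(V, Y) = -6 (w(V, Y) = -3 - 1*3 = -3 - 3 = -6)
h(Q, b) = b - 6*Q*b (h(Q, b) = (-6*Q)*b + b = -6*Q*b + b = b - 6*Q*b)
h(131, -76) - 39951 = -76*(1 - 6*131) - 39951 = -76*(1 - 786) - 39951 = -76*(-785) - 39951 = 59660 - 39951 = 19709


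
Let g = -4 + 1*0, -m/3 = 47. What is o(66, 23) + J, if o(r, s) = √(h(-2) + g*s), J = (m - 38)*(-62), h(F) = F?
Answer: 11098 + I*√94 ≈ 11098.0 + 9.6954*I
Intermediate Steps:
m = -141 (m = -3*47 = -141)
g = -4 (g = -4 + 0 = -4)
J = 11098 (J = (-141 - 38)*(-62) = -179*(-62) = 11098)
o(r, s) = √(-2 - 4*s)
o(66, 23) + J = √(-2 - 4*23) + 11098 = √(-2 - 92) + 11098 = √(-94) + 11098 = I*√94 + 11098 = 11098 + I*√94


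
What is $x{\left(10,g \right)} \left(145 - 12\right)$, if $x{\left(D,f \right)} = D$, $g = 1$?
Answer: $1330$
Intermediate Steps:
$x{\left(10,g \right)} \left(145 - 12\right) = 10 \left(145 - 12\right) = 10 \cdot 133 = 1330$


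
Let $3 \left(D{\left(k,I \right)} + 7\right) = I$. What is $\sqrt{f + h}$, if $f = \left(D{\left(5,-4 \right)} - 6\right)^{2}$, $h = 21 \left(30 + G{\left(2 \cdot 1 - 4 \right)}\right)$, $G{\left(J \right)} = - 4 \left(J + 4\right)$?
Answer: $\frac{\sqrt{6007}}{3} \approx 25.835$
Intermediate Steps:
$D{\left(k,I \right)} = -7 + \frac{I}{3}$
$G{\left(J \right)} = -16 - 4 J$ ($G{\left(J \right)} = - 4 \left(4 + J\right) = -16 - 4 J$)
$h = 462$ ($h = 21 \left(30 - \left(16 + 4 \left(2 \cdot 1 - 4\right)\right)\right) = 21 \left(30 - \left(16 + 4 \left(2 - 4\right)\right)\right) = 21 \left(30 - 8\right) = 21 \cdot 22 = 462$)
$f = \frac{1849}{9}$ ($f = \left(\left(-7 + \frac{1}{3} \left(-4\right)\right) - 6\right)^{2} = \left(\left(-7 - \frac{4}{3}\right) - 6\right)^{2} = \left(- \frac{25}{3} - 6\right)^{2} = \left(- \frac{43}{3}\right)^{2} = \frac{1849}{9} \approx 205.44$)
$\sqrt{f + h} = \sqrt{\frac{1849}{9} + 462} = \sqrt{\frac{6007}{9}} = \frac{\sqrt{6007}}{3}$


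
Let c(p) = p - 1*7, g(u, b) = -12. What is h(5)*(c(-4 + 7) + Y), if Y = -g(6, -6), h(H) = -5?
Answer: -40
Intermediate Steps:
Y = 12 (Y = -1*(-12) = 12)
c(p) = -7 + p (c(p) = p - 7 = -7 + p)
h(5)*(c(-4 + 7) + Y) = -5*((-7 + (-4 + 7)) + 12) = -5*((-7 + 3) + 12) = -5*(-4 + 12) = -5*8 = -40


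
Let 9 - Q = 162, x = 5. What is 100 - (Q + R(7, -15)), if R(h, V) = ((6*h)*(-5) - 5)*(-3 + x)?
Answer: 683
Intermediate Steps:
Q = -153 (Q = 9 - 1*162 = 9 - 162 = -153)
R(h, V) = -10 - 60*h (R(h, V) = ((6*h)*(-5) - 5)*(-3 + 5) = (-30*h - 5)*2 = (-5 - 30*h)*2 = -10 - 60*h)
100 - (Q + R(7, -15)) = 100 - (-153 + (-10 - 60*7)) = 100 - (-153 + (-10 - 420)) = 100 - (-153 - 430) = 100 - 1*(-583) = 100 + 583 = 683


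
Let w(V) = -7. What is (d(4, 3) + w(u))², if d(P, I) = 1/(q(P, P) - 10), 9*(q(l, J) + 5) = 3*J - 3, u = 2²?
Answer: 9801/196 ≈ 50.005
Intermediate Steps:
u = 4
q(l, J) = -16/3 + J/3 (q(l, J) = -5 + (3*J - 3)/9 = -5 + (-3 + 3*J)/9 = -5 + (-⅓ + J/3) = -16/3 + J/3)
d(P, I) = 1/(-46/3 + P/3) (d(P, I) = 1/((-16/3 + P/3) - 10) = 1/(-46/3 + P/3))
(d(4, 3) + w(u))² = (3/(-46 + 4) - 7)² = (3/(-42) - 7)² = (3*(-1/42) - 7)² = (-1/14 - 7)² = (-99/14)² = 9801/196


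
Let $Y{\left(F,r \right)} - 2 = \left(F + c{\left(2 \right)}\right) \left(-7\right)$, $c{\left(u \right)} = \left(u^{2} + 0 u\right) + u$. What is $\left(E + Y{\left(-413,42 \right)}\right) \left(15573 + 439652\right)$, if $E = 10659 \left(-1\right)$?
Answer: $-3554396800$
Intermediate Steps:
$c{\left(u \right)} = u + u^{2}$ ($c{\left(u \right)} = \left(u^{2} + 0\right) + u = u^{2} + u = u + u^{2}$)
$E = -10659$
$Y{\left(F,r \right)} = -40 - 7 F$ ($Y{\left(F,r \right)} = 2 + \left(F + 2 \left(1 + 2\right)\right) \left(-7\right) = 2 + \left(F + 2 \cdot 3\right) \left(-7\right) = 2 + \left(F + 6\right) \left(-7\right) = 2 + \left(6 + F\right) \left(-7\right) = 2 - \left(42 + 7 F\right) = -40 - 7 F$)
$\left(E + Y{\left(-413,42 \right)}\right) \left(15573 + 439652\right) = \left(-10659 - -2851\right) \left(15573 + 439652\right) = \left(-10659 + \left(-40 + 2891\right)\right) 455225 = \left(-10659 + 2851\right) 455225 = \left(-7808\right) 455225 = -3554396800$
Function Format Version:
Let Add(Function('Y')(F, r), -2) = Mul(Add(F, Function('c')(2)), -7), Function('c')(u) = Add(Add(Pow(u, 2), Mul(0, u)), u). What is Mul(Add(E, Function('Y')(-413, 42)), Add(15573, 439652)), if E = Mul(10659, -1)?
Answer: -3554396800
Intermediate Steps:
Function('c')(u) = Add(u, Pow(u, 2)) (Function('c')(u) = Add(Add(Pow(u, 2), 0), u) = Add(Pow(u, 2), u) = Add(u, Pow(u, 2)))
E = -10659
Function('Y')(F, r) = Add(-40, Mul(-7, F)) (Function('Y')(F, r) = Add(2, Mul(Add(F, Mul(2, Add(1, 2))), -7)) = Add(2, Mul(Add(F, Mul(2, 3)), -7)) = Add(2, Mul(Add(F, 6), -7)) = Add(2, Mul(Add(6, F), -7)) = Add(2, Add(-42, Mul(-7, F))) = Add(-40, Mul(-7, F)))
Mul(Add(E, Function('Y')(-413, 42)), Add(15573, 439652)) = Mul(Add(-10659, Add(-40, Mul(-7, -413))), Add(15573, 439652)) = Mul(Add(-10659, Add(-40, 2891)), 455225) = Mul(Add(-10659, 2851), 455225) = Mul(-7808, 455225) = -3554396800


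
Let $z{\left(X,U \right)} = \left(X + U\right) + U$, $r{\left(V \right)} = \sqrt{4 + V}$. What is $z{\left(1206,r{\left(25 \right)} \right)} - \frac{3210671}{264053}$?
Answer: $\frac{315237247}{264053} + 2 \sqrt{29} \approx 1204.6$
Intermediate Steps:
$z{\left(X,U \right)} = X + 2 U$ ($z{\left(X,U \right)} = \left(U + X\right) + U = X + 2 U$)
$z{\left(1206,r{\left(25 \right)} \right)} - \frac{3210671}{264053} = \left(1206 + 2 \sqrt{4 + 25}\right) - \frac{3210671}{264053} = \left(1206 + 2 \sqrt{29}\right) - 3210671 \cdot \frac{1}{264053} = \left(1206 + 2 \sqrt{29}\right) - \frac{3210671}{264053} = \frac{315237247}{264053} + 2 \sqrt{29}$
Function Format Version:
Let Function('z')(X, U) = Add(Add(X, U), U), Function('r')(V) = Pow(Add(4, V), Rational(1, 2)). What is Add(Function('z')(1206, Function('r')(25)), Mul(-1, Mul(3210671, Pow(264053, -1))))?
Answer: Add(Rational(315237247, 264053), Mul(2, Pow(29, Rational(1, 2)))) ≈ 1204.6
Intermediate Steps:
Function('z')(X, U) = Add(X, Mul(2, U)) (Function('z')(X, U) = Add(Add(U, X), U) = Add(X, Mul(2, U)))
Add(Function('z')(1206, Function('r')(25)), Mul(-1, Mul(3210671, Pow(264053, -1)))) = Add(Add(1206, Mul(2, Pow(Add(4, 25), Rational(1, 2)))), Mul(-1, Mul(3210671, Pow(264053, -1)))) = Add(Add(1206, Mul(2, Pow(29, Rational(1, 2)))), Mul(-1, Mul(3210671, Rational(1, 264053)))) = Add(Add(1206, Mul(2, Pow(29, Rational(1, 2)))), Mul(-1, Rational(3210671, 264053))) = Add(Add(1206, Mul(2, Pow(29, Rational(1, 2)))), Rational(-3210671, 264053)) = Add(Rational(315237247, 264053), Mul(2, Pow(29, Rational(1, 2))))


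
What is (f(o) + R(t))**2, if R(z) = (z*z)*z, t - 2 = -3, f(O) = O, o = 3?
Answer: 4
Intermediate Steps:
t = -1 (t = 2 - 3 = -1)
R(z) = z**3 (R(z) = z**2*z = z**3)
(f(o) + R(t))**2 = (3 + (-1)**3)**2 = (3 - 1)**2 = 2**2 = 4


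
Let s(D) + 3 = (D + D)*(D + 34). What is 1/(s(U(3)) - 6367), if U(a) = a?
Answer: -1/6148 ≈ -0.00016265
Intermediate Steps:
s(D) = -3 + 2*D*(34 + D) (s(D) = -3 + (D + D)*(D + 34) = -3 + (2*D)*(34 + D) = -3 + 2*D*(34 + D))
1/(s(U(3)) - 6367) = 1/((-3 + 2*3² + 68*3) - 6367) = 1/((-3 + 2*9 + 204) - 6367) = 1/((-3 + 18 + 204) - 6367) = 1/(219 - 6367) = 1/(-6148) = -1/6148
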